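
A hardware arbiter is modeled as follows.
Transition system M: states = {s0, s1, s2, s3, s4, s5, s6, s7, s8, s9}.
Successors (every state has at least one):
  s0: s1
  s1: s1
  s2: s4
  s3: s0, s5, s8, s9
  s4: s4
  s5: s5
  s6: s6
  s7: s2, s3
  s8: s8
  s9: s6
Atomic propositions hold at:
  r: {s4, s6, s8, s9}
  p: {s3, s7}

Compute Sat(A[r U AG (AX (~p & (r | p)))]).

{s2, s4, s6, s8, s9}

Sat(~p) = {s0, s1, s2, s4, s5, s6, s8, s9}
Sat(r | p) = {s3, s4, s6, s7, s8, s9}
Sat(~p & (r | p)) = {s4, s6, s8, s9}
Sat(AX (~p & (r | p))) = {s : every successor in {s4, s6, s8, s9}} = {s2, s4, s6, s8, s9}
AG (AX (~p & (r | p))): greatest fixpoint, start Z0 = {s2, s4, s6, s8, s9}, keep only states in Sat with every successor in Z. Already a fixed point.
Sat(AG (AX (~p & (r | p)))) = {s2, s4, s6, s8, s9}
A[r U AG (AX (~p & (r | p)))]: least fixpoint, start Z0 = Sat(AG (AX (~p & (r | p)))) = {s2, s4, s6, s8, s9}, add states in Sat(r) with every successor in Z. Already a fixed point.
Sat(A[r U AG (AX (~p & (r | p)))]) = {s2, s4, s6, s8, s9}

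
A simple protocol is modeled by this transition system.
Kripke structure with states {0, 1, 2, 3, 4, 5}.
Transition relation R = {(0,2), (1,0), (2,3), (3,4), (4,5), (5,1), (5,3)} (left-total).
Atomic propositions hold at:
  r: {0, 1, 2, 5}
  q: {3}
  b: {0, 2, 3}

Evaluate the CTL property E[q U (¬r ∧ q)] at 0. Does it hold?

No

Sat(¬r) = {3, 4}
Sat(¬r ∧ q) = {3}
E[q U (¬r ∧ q)]: least fixpoint, start Z0 = Sat((¬r ∧ q)) = {3}, add states in Sat(q) with some successor in Z. Already a fixed point.
Sat(E[q U (¬r ∧ q)]) = {3}
0 ∉ Sat(E[q U (¬r ∧ q)]) = {3}, so the formula does not hold at 0.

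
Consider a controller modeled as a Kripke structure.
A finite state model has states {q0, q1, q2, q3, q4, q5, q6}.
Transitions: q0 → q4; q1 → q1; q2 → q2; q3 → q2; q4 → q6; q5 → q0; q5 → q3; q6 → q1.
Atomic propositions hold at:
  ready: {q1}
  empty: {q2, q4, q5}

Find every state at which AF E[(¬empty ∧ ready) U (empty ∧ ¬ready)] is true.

Sat(¬empty) = {q0, q1, q3, q6}
Sat(¬empty ∧ ready) = {q1}
Sat(¬ready) = {q0, q2, q3, q4, q5, q6}
Sat(empty ∧ ¬ready) = {q2, q4, q5}
E[(¬empty ∧ ready) U (empty ∧ ¬ready)]: least fixpoint, start Z0 = Sat((empty ∧ ¬ready)) = {q2, q4, q5}, add states in Sat(¬empty ∧ ready) with some successor in Z. Already a fixed point.
Sat(E[(¬empty ∧ ready) U (empty ∧ ¬ready)]) = {q2, q4, q5}
AF E[(¬empty ∧ ready) U (empty ∧ ¬ready)]: least fixpoint, start Z0 = {q2, q4, q5}, add states with every successor in Z. Z1 = {q0, q2, q3, q4, q5}; fixed.
Sat(AF E[(¬empty ∧ ready) U (empty ∧ ¬ready)]) = {q0, q2, q3, q4, q5}

{q0, q2, q3, q4, q5}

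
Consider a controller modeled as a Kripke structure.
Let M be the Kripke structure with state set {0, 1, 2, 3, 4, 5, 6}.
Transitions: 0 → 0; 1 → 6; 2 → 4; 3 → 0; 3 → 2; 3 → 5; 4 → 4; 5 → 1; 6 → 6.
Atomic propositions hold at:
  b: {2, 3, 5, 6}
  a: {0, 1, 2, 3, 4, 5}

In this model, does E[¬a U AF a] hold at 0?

Sat(¬a) = {6}
AF a: least fixpoint, start Z0 = {0, 1, 2, 3, 4, 5}, add states with every successor in Z. Already a fixed point.
Sat(AF a) = {0, 1, 2, 3, 4, 5}
E[¬a U AF a]: least fixpoint, start Z0 = Sat(AF a) = {0, 1, 2, 3, 4, 5}, add states in Sat(¬a) with some successor in Z. Already a fixed point.
Sat(E[¬a U AF a]) = {0, 1, 2, 3, 4, 5}
0 ∈ Sat(E[¬a U AF a]) = {0, 1, 2, 3, 4, 5}, so the formula holds at 0.

Yes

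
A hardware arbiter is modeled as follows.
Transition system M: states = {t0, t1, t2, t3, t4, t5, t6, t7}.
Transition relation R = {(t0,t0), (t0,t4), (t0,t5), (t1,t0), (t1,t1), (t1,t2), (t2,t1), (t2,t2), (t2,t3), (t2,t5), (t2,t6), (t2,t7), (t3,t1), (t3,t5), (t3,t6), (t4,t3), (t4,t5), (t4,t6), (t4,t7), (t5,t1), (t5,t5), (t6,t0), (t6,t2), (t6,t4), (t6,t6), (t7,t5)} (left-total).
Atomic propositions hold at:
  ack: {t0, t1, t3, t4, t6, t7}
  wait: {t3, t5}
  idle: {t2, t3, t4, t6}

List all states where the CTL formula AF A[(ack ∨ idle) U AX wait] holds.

Sat(ack ∨ idle) = {t0, t1, t2, t3, t4, t6, t7}
Sat(AX wait) = {s : every successor in {t3, t5}} = {t7}
A[(ack ∨ idle) U AX wait]: least fixpoint, start Z0 = Sat(AX wait) = {t7}, add states in Sat(ack ∨ idle) with every successor in Z. Already a fixed point.
Sat(A[(ack ∨ idle) U AX wait]) = {t7}
AF A[(ack ∨ idle) U AX wait]: least fixpoint, start Z0 = {t7}, add states with every successor in Z. Already a fixed point.
Sat(AF A[(ack ∨ idle) U AX wait]) = {t7}

{t7}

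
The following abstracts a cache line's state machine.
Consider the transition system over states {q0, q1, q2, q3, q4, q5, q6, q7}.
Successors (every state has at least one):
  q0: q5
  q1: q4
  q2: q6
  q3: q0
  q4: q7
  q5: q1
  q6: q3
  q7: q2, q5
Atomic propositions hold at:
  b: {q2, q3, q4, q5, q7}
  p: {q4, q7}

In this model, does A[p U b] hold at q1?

A[p U b]: least fixpoint, start Z0 = Sat(b) = {q2, q3, q4, q5, q7}, add states in Sat(p) with every successor in Z. Already a fixed point.
Sat(A[p U b]) = {q2, q3, q4, q5, q7}
q1 ∉ Sat(A[p U b]) = {q2, q3, q4, q5, q7}, so the formula does not hold at q1.

No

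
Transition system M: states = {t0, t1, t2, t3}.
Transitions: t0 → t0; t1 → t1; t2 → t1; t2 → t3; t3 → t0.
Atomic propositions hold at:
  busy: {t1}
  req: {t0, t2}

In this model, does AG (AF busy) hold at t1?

AF busy: least fixpoint, start Z0 = {t1}, add states with every successor in Z. Already a fixed point.
Sat(AF busy) = {t1}
AG (AF busy): greatest fixpoint, start Z0 = {t1}, keep only states in Sat with every successor in Z. Already a fixed point.
Sat(AG (AF busy)) = {t1}
t1 ∈ Sat(AG (AF busy)) = {t1}, so the formula holds at t1.

Yes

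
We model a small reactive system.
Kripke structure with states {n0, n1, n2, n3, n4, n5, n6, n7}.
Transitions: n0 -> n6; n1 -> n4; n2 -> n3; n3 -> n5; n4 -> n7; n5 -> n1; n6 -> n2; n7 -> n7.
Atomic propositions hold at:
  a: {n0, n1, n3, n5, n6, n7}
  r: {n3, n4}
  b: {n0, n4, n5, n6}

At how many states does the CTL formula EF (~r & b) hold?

Sat(~r) = {n0, n1, n2, n5, n6, n7}
Sat(~r & b) = {n0, n5, n6}
EF (~r & b): least fixpoint, start Z0 = {n0, n5, n6}, add states with some successor in Z. Z1 = {n0, n3, n5, n6}; Z2 = {n0, n2, n3, n5, n6}; fixed.
Sat(EF (~r & b)) = {n0, n2, n3, n5, n6}
|Sat(EF (~r & b))| = |{n0, n2, n3, n5, n6}| = 5.

5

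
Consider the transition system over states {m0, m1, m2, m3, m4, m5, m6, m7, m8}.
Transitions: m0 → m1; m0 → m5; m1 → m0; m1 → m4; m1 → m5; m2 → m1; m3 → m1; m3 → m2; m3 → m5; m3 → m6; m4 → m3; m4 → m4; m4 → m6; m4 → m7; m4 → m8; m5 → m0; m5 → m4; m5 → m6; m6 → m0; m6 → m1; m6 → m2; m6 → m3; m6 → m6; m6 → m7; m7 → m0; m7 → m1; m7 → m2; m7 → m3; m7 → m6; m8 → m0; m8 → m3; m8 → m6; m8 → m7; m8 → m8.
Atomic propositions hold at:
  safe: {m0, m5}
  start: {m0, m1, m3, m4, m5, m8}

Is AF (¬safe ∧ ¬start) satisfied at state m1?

No

Sat(¬safe) = {m1, m2, m3, m4, m6, m7, m8}
Sat(¬start) = {m2, m6, m7}
Sat(¬safe ∧ ¬start) = {m2, m6, m7}
AF (¬safe ∧ ¬start): least fixpoint, start Z0 = {m2, m6, m7}, add states with every successor in Z. Already a fixed point.
Sat(AF (¬safe ∧ ¬start)) = {m2, m6, m7}
m1 ∉ Sat(AF (¬safe ∧ ¬start)) = {m2, m6, m7}, so the formula does not hold at m1.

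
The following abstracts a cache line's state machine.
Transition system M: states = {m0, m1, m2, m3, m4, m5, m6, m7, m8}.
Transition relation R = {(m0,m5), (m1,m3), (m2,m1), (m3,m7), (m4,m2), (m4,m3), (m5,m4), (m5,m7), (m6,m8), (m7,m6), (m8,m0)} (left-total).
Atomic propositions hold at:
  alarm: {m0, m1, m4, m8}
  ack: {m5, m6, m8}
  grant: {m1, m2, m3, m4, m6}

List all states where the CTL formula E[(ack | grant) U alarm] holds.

{m0, m1, m2, m4, m5, m6, m8}

Sat(ack | grant) = {m1, m2, m3, m4, m5, m6, m8}
E[(ack | grant) U alarm]: least fixpoint, start Z0 = Sat(alarm) = {m0, m1, m4, m8}, add states in Sat(ack | grant) with some successor in Z. Z1 = {m0, m1, m2, m4, m5, m6, m8}; fixed.
Sat(E[(ack | grant) U alarm]) = {m0, m1, m2, m4, m5, m6, m8}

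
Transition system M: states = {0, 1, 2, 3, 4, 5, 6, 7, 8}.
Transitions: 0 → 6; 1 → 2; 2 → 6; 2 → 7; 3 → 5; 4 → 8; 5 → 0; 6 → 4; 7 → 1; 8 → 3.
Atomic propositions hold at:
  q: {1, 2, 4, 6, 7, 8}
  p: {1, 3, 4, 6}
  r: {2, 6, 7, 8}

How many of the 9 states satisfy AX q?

6

Sat(AX q) = {s : every successor in {1, 2, 4, 6, 7, 8}} = {0, 1, 2, 4, 6, 7}
|Sat(AX q)| = |{0, 1, 2, 4, 6, 7}| = 6.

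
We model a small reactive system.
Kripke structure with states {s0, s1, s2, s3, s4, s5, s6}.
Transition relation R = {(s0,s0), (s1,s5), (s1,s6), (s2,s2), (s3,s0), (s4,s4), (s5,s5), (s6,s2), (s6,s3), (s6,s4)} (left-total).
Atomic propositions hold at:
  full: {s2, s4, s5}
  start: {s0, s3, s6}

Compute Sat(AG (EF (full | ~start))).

{s2, s4, s5}

Sat(~start) = {s1, s2, s4, s5}
Sat(full | ~start) = {s1, s2, s4, s5}
EF (full | ~start): least fixpoint, start Z0 = {s1, s2, s4, s5}, add states with some successor in Z. Z1 = {s1, s2, s4, s5, s6}; fixed.
Sat(EF (full | ~start)) = {s1, s2, s4, s5, s6}
AG (EF (full | ~start)): greatest fixpoint, start Z0 = {s1, s2, s4, s5, s6}, keep only states in Sat with every successor in Z. Z1 = {s1, s2, s4, s5}; Z2 = {s2, s4, s5}; fixed.
Sat(AG (EF (full | ~start))) = {s2, s4, s5}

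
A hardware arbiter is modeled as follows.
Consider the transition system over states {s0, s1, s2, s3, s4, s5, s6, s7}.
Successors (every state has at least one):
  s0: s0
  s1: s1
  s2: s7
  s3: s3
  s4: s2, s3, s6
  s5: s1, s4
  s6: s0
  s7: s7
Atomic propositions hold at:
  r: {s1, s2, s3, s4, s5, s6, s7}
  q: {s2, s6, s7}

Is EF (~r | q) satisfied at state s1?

Sat(~r) = {s0}
Sat(~r | q) = {s0, s2, s6, s7}
EF (~r | q): least fixpoint, start Z0 = {s0, s2, s6, s7}, add states with some successor in Z. Z1 = {s0, s2, s4, s6, s7}; Z2 = {s0, s2, s4, s5, s6, s7}; fixed.
Sat(EF (~r | q)) = {s0, s2, s4, s5, s6, s7}
s1 ∉ Sat(EF (~r | q)) = {s0, s2, s4, s5, s6, s7}, so the formula does not hold at s1.

No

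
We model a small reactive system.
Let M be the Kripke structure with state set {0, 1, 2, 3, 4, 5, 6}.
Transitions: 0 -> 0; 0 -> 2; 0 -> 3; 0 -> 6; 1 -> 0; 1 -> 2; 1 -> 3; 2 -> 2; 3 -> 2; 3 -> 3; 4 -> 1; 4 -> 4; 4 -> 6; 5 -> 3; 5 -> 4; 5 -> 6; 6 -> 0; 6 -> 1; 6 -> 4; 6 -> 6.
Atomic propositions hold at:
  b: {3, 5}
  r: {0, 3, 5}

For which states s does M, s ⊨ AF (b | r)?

Sat(b | r) = {0, 3, 5}
AF (b | r): least fixpoint, start Z0 = {0, 3, 5}, add states with every successor in Z. Already a fixed point.
Sat(AF (b | r)) = {0, 3, 5}

{0, 3, 5}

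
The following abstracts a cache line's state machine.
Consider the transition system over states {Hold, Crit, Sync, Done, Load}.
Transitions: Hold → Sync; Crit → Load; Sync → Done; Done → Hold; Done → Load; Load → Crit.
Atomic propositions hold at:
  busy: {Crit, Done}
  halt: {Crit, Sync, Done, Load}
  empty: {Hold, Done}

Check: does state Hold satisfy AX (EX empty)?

Yes

Sat(EX empty) = {s : some successor in {Hold, Done}} = {Sync, Done}
Sat(AX (EX empty)) = {s : every successor in {Sync, Done}} = {Hold, Sync}
Hold ∈ Sat(AX (EX empty)) = {Hold, Sync}, so the formula holds at Hold.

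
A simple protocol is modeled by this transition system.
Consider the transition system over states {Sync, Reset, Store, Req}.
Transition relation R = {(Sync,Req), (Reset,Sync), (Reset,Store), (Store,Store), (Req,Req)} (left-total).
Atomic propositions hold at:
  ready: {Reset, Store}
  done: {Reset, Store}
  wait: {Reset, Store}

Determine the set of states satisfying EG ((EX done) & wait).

{Reset, Store}

Sat(EX done) = {s : some successor in {Reset, Store}} = {Reset, Store}
Sat((EX done) & wait) = {Reset, Store}
EG ((EX done) & wait): greatest fixpoint, start Z0 = {Reset, Store}, keep only states in Sat with some successor in Z. Already a fixed point.
Sat(EG ((EX done) & wait)) = {Reset, Store}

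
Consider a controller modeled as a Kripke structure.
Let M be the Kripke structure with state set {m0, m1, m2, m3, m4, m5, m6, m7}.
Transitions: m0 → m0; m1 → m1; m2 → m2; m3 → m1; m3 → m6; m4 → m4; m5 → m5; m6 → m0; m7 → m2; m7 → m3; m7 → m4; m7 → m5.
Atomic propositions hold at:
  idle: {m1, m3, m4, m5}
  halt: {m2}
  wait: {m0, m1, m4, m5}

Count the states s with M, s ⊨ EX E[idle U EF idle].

5

EF idle: least fixpoint, start Z0 = {m1, m3, m4, m5}, add states with some successor in Z. Z1 = {m1, m3, m4, m5, m7}; fixed.
Sat(EF idle) = {m1, m3, m4, m5, m7}
E[idle U EF idle]: least fixpoint, start Z0 = Sat(EF idle) = {m1, m3, m4, m5, m7}, add states in Sat(idle) with some successor in Z. Already a fixed point.
Sat(E[idle U EF idle]) = {m1, m3, m4, m5, m7}
Sat(EX E[idle U EF idle]) = {s : some successor in {m1, m3, m4, m5, m7}} = {m1, m3, m4, m5, m7}
|Sat(EX E[idle U EF idle])| = |{m1, m3, m4, m5, m7}| = 5.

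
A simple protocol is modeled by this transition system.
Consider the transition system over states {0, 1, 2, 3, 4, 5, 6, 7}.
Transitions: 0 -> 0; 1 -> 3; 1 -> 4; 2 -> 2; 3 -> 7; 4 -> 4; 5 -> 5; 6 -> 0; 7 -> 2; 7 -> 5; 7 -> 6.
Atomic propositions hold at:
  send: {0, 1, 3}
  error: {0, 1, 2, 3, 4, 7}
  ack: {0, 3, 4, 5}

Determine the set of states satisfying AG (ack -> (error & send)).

{0, 2, 6}

Sat(error & send) = {0, 1, 3}
Sat(ack -> (error & send)) = {0, 1, 2, 3, 6, 7}
AG (ack -> (error & send)): greatest fixpoint, start Z0 = {0, 1, 2, 3, 6, 7}, keep only states in Sat with every successor in Z. Z1 = {0, 2, 3, 6}; Z2 = {0, 2, 6}; fixed.
Sat(AG (ack -> (error & send))) = {0, 2, 6}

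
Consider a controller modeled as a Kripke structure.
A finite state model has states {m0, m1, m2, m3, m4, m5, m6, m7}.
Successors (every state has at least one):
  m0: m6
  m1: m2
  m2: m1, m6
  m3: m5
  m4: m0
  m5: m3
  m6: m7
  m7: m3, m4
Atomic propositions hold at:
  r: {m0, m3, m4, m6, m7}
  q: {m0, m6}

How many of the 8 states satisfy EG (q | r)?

Sat(q | r) = {m0, m3, m4, m6, m7}
EG (q | r): greatest fixpoint, start Z0 = {m0, m3, m4, m6, m7}, keep only states in Sat with some successor in Z. Z1 = {m0, m4, m6, m7}; fixed.
Sat(EG (q | r)) = {m0, m4, m6, m7}
|Sat(EG (q | r))| = |{m0, m4, m6, m7}| = 4.

4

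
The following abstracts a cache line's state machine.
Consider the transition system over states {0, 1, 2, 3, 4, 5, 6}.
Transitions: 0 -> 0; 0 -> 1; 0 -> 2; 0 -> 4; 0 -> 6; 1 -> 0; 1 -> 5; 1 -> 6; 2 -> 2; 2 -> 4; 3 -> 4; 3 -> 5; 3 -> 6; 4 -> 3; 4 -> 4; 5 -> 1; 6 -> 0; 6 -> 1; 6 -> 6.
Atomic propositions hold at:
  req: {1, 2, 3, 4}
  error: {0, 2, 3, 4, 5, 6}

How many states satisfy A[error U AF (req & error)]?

Sat(req & error) = {2, 3, 4}
AF (req & error): least fixpoint, start Z0 = {2, 3, 4}, add states with every successor in Z. Already a fixed point.
Sat(AF (req & error)) = {2, 3, 4}
A[error U AF (req & error)]: least fixpoint, start Z0 = Sat(AF (req & error)) = {2, 3, 4}, add states in Sat(error) with every successor in Z. Already a fixed point.
Sat(A[error U AF (req & error)]) = {2, 3, 4}
|Sat(A[error U AF (req & error)])| = |{2, 3, 4}| = 3.

3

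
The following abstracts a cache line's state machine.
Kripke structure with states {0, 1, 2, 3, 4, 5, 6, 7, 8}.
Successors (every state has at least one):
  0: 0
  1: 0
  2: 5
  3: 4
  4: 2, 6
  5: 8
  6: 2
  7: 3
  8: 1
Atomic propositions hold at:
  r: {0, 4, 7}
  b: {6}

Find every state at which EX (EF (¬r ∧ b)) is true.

{3, 4, 7}

Sat(¬r) = {1, 2, 3, 5, 6, 8}
Sat(¬r ∧ b) = {6}
EF (¬r ∧ b): least fixpoint, start Z0 = {6}, add states with some successor in Z. Z1 = {4, 6}; Z2 = {3, 4, 6}; Z3 = {3, 4, 6, 7}; fixed.
Sat(EF (¬r ∧ b)) = {3, 4, 6, 7}
Sat(EX (EF (¬r ∧ b))) = {s : some successor in {3, 4, 6, 7}} = {3, 4, 7}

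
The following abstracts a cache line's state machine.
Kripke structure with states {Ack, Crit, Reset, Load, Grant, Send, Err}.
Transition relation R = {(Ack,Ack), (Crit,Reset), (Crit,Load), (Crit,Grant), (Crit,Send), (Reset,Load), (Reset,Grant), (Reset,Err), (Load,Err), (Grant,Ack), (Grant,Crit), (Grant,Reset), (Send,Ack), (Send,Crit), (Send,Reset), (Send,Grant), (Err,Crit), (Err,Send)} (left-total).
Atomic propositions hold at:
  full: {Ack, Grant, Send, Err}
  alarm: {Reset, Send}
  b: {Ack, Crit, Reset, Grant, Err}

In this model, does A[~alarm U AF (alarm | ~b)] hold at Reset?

Sat(~alarm) = {Ack, Crit, Load, Grant, Err}
Sat(~b) = {Load, Send}
Sat(alarm | ~b) = {Reset, Load, Send}
AF (alarm | ~b): least fixpoint, start Z0 = {Reset, Load, Send}, add states with every successor in Z. Already a fixed point.
Sat(AF (alarm | ~b)) = {Reset, Load, Send}
A[~alarm U AF (alarm | ~b)]: least fixpoint, start Z0 = Sat(AF (alarm | ~b)) = {Reset, Load, Send}, add states in Sat(~alarm) with every successor in Z. Already a fixed point.
Sat(A[~alarm U AF (alarm | ~b)]) = {Reset, Load, Send}
Reset ∈ Sat(A[~alarm U AF (alarm | ~b)]) = {Reset, Load, Send}, so the formula holds at Reset.

Yes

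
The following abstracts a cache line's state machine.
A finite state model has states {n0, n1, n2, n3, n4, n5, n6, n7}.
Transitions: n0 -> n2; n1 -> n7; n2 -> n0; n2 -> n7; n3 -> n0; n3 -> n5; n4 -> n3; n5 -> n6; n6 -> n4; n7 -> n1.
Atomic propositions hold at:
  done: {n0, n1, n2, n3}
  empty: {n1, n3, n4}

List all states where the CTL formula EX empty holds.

{n4, n6, n7}

Sat(EX empty) = {s : some successor in {n1, n3, n4}} = {n4, n6, n7}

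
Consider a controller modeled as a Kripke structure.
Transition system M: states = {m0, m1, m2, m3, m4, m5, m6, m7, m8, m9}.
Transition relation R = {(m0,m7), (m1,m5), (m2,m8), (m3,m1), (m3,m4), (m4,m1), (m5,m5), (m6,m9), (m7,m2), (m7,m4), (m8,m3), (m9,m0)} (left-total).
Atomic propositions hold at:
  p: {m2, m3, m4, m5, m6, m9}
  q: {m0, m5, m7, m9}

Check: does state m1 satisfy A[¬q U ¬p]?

Yes

Sat(¬q) = {m1, m2, m3, m4, m6, m8}
Sat(¬p) = {m0, m1, m7, m8}
A[¬q U ¬p]: least fixpoint, start Z0 = Sat(¬p) = {m0, m1, m7, m8}, add states in Sat(¬q) with every successor in Z. Z1 = {m0, m1, m2, m4, m7, m8}; Z2 = {m0, m1, m2, m3, m4, m7, m8}; fixed.
Sat(A[¬q U ¬p]) = {m0, m1, m2, m3, m4, m7, m8}
m1 ∈ Sat(A[¬q U ¬p]) = {m0, m1, m2, m3, m4, m7, m8}, so the formula holds at m1.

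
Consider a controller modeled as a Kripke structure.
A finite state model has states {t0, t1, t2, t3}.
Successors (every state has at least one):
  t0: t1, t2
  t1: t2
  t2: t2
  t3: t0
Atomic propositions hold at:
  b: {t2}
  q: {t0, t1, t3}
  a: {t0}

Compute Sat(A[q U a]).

A[q U a]: least fixpoint, start Z0 = Sat(a) = {t0}, add states in Sat(q) with every successor in Z. Z1 = {t0, t3}; fixed.
Sat(A[q U a]) = {t0, t3}

{t0, t3}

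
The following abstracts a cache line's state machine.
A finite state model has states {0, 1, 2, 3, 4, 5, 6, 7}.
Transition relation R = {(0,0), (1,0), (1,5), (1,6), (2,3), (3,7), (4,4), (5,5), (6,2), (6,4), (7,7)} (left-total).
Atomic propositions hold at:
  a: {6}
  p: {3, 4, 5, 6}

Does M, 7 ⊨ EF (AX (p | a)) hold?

Sat(p | a) = {3, 4, 5, 6}
Sat(AX (p | a)) = {s : every successor in {3, 4, 5, 6}} = {2, 4, 5}
EF (AX (p | a)): least fixpoint, start Z0 = {2, 4, 5}, add states with some successor in Z. Z1 = {1, 2, 4, 5, 6}; fixed.
Sat(EF (AX (p | a))) = {1, 2, 4, 5, 6}
7 ∉ Sat(EF (AX (p | a))) = {1, 2, 4, 5, 6}, so the formula does not hold at 7.

No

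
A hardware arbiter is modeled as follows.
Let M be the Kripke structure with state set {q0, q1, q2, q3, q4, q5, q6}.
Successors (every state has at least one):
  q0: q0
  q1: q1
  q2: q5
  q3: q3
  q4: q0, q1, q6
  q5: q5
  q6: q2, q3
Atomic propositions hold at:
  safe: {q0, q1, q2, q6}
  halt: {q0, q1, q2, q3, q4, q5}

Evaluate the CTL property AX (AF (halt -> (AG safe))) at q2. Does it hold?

No

AG safe: greatest fixpoint, start Z0 = {q0, q1, q2, q6}, keep only states in Sat with every successor in Z. Z1 = {q0, q1}; fixed.
Sat(AG safe) = {q0, q1}
Sat(halt -> (AG safe)) = {q0, q1, q6}
AF (halt -> (AG safe)): least fixpoint, start Z0 = {q0, q1, q6}, add states with every successor in Z. Z1 = {q0, q1, q4, q6}; fixed.
Sat(AF (halt -> (AG safe))) = {q0, q1, q4, q6}
Sat(AX (AF (halt -> (AG safe)))) = {s : every successor in {q0, q1, q4, q6}} = {q0, q1, q4}
q2 ∉ Sat(AX (AF (halt -> (AG safe)))) = {q0, q1, q4}, so the formula does not hold at q2.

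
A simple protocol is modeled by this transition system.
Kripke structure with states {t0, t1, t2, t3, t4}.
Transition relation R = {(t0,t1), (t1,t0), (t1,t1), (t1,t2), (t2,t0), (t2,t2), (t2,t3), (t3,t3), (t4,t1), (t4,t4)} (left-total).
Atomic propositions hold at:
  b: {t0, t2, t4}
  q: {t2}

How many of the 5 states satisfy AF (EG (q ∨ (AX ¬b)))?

2

Sat(¬b) = {t1, t3}
Sat(AX ¬b) = {s : every successor in {t1, t3}} = {t0, t3}
Sat(q ∨ (AX ¬b)) = {t0, t2, t3}
EG (q ∨ (AX ¬b)): greatest fixpoint, start Z0 = {t0, t2, t3}, keep only states in Sat with some successor in Z. Z1 = {t2, t3}; fixed.
Sat(EG (q ∨ (AX ¬b))) = {t2, t3}
AF (EG (q ∨ (AX ¬b))): least fixpoint, start Z0 = {t2, t3}, add states with every successor in Z. Already a fixed point.
Sat(AF (EG (q ∨ (AX ¬b)))) = {t2, t3}
|Sat(AF (EG (q ∨ (AX ¬b))))| = |{t2, t3}| = 2.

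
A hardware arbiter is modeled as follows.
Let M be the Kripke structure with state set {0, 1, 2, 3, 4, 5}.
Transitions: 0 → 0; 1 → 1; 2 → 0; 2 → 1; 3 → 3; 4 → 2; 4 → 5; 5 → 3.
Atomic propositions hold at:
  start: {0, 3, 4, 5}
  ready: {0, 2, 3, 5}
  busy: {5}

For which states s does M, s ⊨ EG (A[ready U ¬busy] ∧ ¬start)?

Sat(¬busy) = {0, 1, 2, 3, 4}
A[ready U ¬busy]: least fixpoint, start Z0 = Sat(¬busy) = {0, 1, 2, 3, 4}, add states in Sat(ready) with every successor in Z. Z1 = {0, 1, 2, 3, 4, 5}; fixed.
Sat(A[ready U ¬busy]) = {0, 1, 2, 3, 4, 5}
Sat(¬start) = {1, 2}
Sat(A[ready U ¬busy] ∧ ¬start) = {1, 2}
EG (A[ready U ¬busy] ∧ ¬start): greatest fixpoint, start Z0 = {1, 2}, keep only states in Sat with some successor in Z. Already a fixed point.
Sat(EG (A[ready U ¬busy] ∧ ¬start)) = {1, 2}

{1, 2}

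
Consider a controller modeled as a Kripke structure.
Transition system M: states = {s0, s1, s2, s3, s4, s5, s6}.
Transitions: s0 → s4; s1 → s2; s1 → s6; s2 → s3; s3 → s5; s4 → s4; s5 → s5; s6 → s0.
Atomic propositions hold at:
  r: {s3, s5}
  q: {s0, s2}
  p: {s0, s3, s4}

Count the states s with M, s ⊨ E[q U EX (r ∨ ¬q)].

6

Sat(¬q) = {s1, s3, s4, s5, s6}
Sat(r ∨ ¬q) = {s1, s3, s4, s5, s6}
Sat(EX (r ∨ ¬q)) = {s : some successor in {s1, s3, s4, s5, s6}} = {s0, s1, s2, s3, s4, s5}
E[q U EX (r ∨ ¬q)]: least fixpoint, start Z0 = Sat(EX (r ∨ ¬q)) = {s0, s1, s2, s3, s4, s5}, add states in Sat(q) with some successor in Z. Already a fixed point.
Sat(E[q U EX (r ∨ ¬q)]) = {s0, s1, s2, s3, s4, s5}
|Sat(E[q U EX (r ∨ ¬q)])| = |{s0, s1, s2, s3, s4, s5}| = 6.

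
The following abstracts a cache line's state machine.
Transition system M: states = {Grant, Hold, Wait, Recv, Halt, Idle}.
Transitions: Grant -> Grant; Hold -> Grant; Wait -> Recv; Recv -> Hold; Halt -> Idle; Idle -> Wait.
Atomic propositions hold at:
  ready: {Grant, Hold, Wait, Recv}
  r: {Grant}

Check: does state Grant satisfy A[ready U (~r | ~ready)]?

No

Sat(~r) = {Hold, Wait, Recv, Halt, Idle}
Sat(~ready) = {Halt, Idle}
Sat(~r | ~ready) = {Hold, Wait, Recv, Halt, Idle}
A[ready U (~r | ~ready)]: least fixpoint, start Z0 = Sat((~r | ~ready)) = {Hold, Wait, Recv, Halt, Idle}, add states in Sat(ready) with every successor in Z. Already a fixed point.
Sat(A[ready U (~r | ~ready)]) = {Hold, Wait, Recv, Halt, Idle}
Grant ∉ Sat(A[ready U (~r | ~ready)]) = {Hold, Wait, Recv, Halt, Idle}, so the formula does not hold at Grant.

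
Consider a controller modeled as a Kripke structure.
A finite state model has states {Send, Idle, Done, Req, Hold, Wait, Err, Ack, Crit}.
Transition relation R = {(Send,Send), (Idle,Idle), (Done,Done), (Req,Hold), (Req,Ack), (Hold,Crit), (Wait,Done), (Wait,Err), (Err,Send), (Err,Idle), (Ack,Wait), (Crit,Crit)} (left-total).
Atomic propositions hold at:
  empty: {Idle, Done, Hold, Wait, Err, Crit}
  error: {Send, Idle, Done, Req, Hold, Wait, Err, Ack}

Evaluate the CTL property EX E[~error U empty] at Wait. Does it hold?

Sat(~error) = {Crit}
E[~error U empty]: least fixpoint, start Z0 = Sat(empty) = {Idle, Done, Hold, Wait, Err, Crit}, add states in Sat(~error) with some successor in Z. Already a fixed point.
Sat(E[~error U empty]) = {Idle, Done, Hold, Wait, Err, Crit}
Sat(EX E[~error U empty]) = {s : some successor in {Idle, Done, Hold, Wait, Err, Crit}} = {Idle, Done, Req, Hold, Wait, Err, Ack, Crit}
Wait ∈ Sat(EX E[~error U empty]) = {Idle, Done, Req, Hold, Wait, Err, Ack, Crit}, so the formula holds at Wait.

Yes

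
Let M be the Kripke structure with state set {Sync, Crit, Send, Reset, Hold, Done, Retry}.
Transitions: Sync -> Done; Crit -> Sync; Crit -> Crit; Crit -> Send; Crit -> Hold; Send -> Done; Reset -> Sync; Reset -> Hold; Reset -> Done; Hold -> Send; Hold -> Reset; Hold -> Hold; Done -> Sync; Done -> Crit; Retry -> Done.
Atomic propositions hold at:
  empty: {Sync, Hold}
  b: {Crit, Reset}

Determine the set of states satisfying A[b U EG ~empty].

{Crit, Send, Reset, Done, Retry}

Sat(~empty) = {Crit, Send, Reset, Done, Retry}
EG ~empty: greatest fixpoint, start Z0 = {Crit, Send, Reset, Done, Retry}, keep only states in Sat with some successor in Z. Already a fixed point.
Sat(EG ~empty) = {Crit, Send, Reset, Done, Retry}
A[b U EG ~empty]: least fixpoint, start Z0 = Sat(EG ~empty) = {Crit, Send, Reset, Done, Retry}, add states in Sat(b) with every successor in Z. Already a fixed point.
Sat(A[b U EG ~empty]) = {Crit, Send, Reset, Done, Retry}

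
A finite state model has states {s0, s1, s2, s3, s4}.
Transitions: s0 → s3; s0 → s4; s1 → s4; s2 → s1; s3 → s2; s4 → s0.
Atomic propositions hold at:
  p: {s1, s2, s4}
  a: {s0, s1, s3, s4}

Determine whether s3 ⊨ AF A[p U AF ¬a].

Sat(¬a) = {s2}
AF ¬a: least fixpoint, start Z0 = {s2}, add states with every successor in Z. Z1 = {s2, s3}; fixed.
Sat(AF ¬a) = {s2, s3}
A[p U AF ¬a]: least fixpoint, start Z0 = Sat(AF ¬a) = {s2, s3}, add states in Sat(p) with every successor in Z. Already a fixed point.
Sat(A[p U AF ¬a]) = {s2, s3}
AF A[p U AF ¬a]: least fixpoint, start Z0 = {s2, s3}, add states with every successor in Z. Already a fixed point.
Sat(AF A[p U AF ¬a]) = {s2, s3}
s3 ∈ Sat(AF A[p U AF ¬a]) = {s2, s3}, so the formula holds at s3.

Yes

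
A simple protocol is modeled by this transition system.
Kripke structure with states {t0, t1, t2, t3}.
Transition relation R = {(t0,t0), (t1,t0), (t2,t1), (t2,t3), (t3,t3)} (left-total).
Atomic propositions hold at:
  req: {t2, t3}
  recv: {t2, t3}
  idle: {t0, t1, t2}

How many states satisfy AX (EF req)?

EF req: least fixpoint, start Z0 = {t2, t3}, add states with some successor in Z. Already a fixed point.
Sat(EF req) = {t2, t3}
Sat(AX (EF req)) = {s : every successor in {t2, t3}} = {t3}
|Sat(AX (EF req))| = |{t3}| = 1.

1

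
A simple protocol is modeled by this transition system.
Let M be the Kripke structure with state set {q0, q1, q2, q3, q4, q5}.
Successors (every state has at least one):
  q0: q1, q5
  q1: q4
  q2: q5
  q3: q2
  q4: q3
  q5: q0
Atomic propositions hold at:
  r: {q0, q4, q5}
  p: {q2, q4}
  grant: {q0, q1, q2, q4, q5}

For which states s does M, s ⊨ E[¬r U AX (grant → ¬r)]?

Sat(¬r) = {q1, q2, q3}
Sat(grant → ¬r) = {q1, q2, q3}
Sat(AX (grant → ¬r)) = {s : every successor in {q1, q2, q3}} = {q3, q4}
E[¬r U AX (grant → ¬r)]: least fixpoint, start Z0 = Sat(AX (grant → ¬r)) = {q3, q4}, add states in Sat(¬r) with some successor in Z. Z1 = {q1, q3, q4}; fixed.
Sat(E[¬r U AX (grant → ¬r)]) = {q1, q3, q4}

{q1, q3, q4}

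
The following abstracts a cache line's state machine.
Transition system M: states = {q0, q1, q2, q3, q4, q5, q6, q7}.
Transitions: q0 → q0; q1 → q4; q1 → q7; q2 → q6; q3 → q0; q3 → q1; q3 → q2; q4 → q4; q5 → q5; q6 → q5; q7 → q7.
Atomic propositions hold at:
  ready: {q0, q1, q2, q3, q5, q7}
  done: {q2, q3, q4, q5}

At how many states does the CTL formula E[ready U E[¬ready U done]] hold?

Sat(¬ready) = {q4, q6}
E[¬ready U done]: least fixpoint, start Z0 = Sat(done) = {q2, q3, q4, q5}, add states in Sat(¬ready) with some successor in Z. Z1 = {q2, q3, q4, q5, q6}; fixed.
Sat(E[¬ready U done]) = {q2, q3, q4, q5, q6}
E[ready U E[¬ready U done]]: least fixpoint, start Z0 = Sat(E[¬ready U done]) = {q2, q3, q4, q5, q6}, add states in Sat(ready) with some successor in Z. Z1 = {q1, q2, q3, q4, q5, q6}; fixed.
Sat(E[ready U E[¬ready U done]]) = {q1, q2, q3, q4, q5, q6}
|Sat(E[ready U E[¬ready U done]])| = |{q1, q2, q3, q4, q5, q6}| = 6.

6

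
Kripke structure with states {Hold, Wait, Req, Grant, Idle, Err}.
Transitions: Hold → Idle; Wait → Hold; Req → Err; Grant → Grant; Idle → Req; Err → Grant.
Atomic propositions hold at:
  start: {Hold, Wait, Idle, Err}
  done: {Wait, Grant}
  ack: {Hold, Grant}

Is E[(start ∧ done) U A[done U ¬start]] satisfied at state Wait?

No

Sat(start ∧ done) = {Wait}
Sat(¬start) = {Req, Grant}
A[done U ¬start]: least fixpoint, start Z0 = Sat(¬start) = {Req, Grant}, add states in Sat(done) with every successor in Z. Already a fixed point.
Sat(A[done U ¬start]) = {Req, Grant}
E[(start ∧ done) U A[done U ¬start]]: least fixpoint, start Z0 = Sat(A[done U ¬start]) = {Req, Grant}, add states in Sat(start ∧ done) with some successor in Z. Already a fixed point.
Sat(E[(start ∧ done) U A[done U ¬start]]) = {Req, Grant}
Wait ∉ Sat(E[(start ∧ done) U A[done U ¬start]]) = {Req, Grant}, so the formula does not hold at Wait.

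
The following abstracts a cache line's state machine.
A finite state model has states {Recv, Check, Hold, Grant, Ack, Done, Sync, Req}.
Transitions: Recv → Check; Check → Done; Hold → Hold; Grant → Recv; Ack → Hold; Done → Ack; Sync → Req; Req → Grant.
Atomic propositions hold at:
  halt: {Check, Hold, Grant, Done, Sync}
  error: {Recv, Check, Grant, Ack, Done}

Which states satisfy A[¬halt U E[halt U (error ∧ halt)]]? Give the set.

Sat(¬halt) = {Recv, Ack, Req}
Sat(error ∧ halt) = {Check, Grant, Done}
E[halt U (error ∧ halt)]: least fixpoint, start Z0 = Sat((error ∧ halt)) = {Check, Grant, Done}, add states in Sat(halt) with some successor in Z. Already a fixed point.
Sat(E[halt U (error ∧ halt)]) = {Check, Grant, Done}
A[¬halt U E[halt U (error ∧ halt)]]: least fixpoint, start Z0 = Sat(E[halt U (error ∧ halt)]) = {Check, Grant, Done}, add states in Sat(¬halt) with every successor in Z. Z1 = {Recv, Check, Grant, Done, Req}; fixed.
Sat(A[¬halt U E[halt U (error ∧ halt)]]) = {Recv, Check, Grant, Done, Req}

{Recv, Check, Grant, Done, Req}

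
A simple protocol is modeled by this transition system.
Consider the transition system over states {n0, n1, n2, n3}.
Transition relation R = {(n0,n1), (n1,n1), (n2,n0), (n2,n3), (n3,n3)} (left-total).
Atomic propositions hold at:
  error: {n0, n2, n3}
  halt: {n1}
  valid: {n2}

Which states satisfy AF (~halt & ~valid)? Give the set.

Sat(~halt) = {n0, n2, n3}
Sat(~valid) = {n0, n1, n3}
Sat(~halt & ~valid) = {n0, n3}
AF (~halt & ~valid): least fixpoint, start Z0 = {n0, n3}, add states with every successor in Z. Z1 = {n0, n2, n3}; fixed.
Sat(AF (~halt & ~valid)) = {n0, n2, n3}

{n0, n2, n3}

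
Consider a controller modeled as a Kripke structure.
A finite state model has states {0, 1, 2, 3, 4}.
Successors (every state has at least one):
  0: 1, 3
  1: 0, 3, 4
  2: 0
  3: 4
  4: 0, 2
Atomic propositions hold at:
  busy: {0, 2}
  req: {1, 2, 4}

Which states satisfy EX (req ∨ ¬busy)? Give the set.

Sat(¬busy) = {1, 3, 4}
Sat(req ∨ ¬busy) = {1, 2, 3, 4}
Sat(EX (req ∨ ¬busy)) = {s : some successor in {1, 2, 3, 4}} = {0, 1, 3, 4}

{0, 1, 3, 4}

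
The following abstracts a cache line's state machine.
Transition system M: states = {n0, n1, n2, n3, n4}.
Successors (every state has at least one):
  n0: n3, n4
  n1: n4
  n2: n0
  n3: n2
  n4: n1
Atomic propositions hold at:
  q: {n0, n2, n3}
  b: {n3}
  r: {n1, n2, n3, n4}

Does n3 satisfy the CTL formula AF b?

Yes

AF b: least fixpoint, start Z0 = {n3}, add states with every successor in Z. Already a fixed point.
Sat(AF b) = {n3}
n3 ∈ Sat(AF b) = {n3}, so the formula holds at n3.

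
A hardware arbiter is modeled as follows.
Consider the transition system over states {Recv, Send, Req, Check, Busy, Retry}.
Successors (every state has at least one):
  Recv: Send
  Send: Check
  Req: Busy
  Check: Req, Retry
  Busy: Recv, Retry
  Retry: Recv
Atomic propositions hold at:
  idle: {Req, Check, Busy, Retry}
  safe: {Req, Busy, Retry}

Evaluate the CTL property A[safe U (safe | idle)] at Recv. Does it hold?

No

Sat(safe | idle) = {Req, Check, Busy, Retry}
A[safe U (safe | idle)]: least fixpoint, start Z0 = Sat((safe | idle)) = {Req, Check, Busy, Retry}, add states in Sat(safe) with every successor in Z. Already a fixed point.
Sat(A[safe U (safe | idle)]) = {Req, Check, Busy, Retry}
Recv ∉ Sat(A[safe U (safe | idle)]) = {Req, Check, Busy, Retry}, so the formula does not hold at Recv.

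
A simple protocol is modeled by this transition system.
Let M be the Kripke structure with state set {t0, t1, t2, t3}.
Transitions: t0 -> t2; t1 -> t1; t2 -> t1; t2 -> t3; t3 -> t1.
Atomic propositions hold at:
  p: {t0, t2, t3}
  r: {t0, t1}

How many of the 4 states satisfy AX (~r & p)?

1

Sat(~r) = {t2, t3}
Sat(~r & p) = {t2, t3}
Sat(AX (~r & p)) = {s : every successor in {t2, t3}} = {t0}
|Sat(AX (~r & p))| = |{t0}| = 1.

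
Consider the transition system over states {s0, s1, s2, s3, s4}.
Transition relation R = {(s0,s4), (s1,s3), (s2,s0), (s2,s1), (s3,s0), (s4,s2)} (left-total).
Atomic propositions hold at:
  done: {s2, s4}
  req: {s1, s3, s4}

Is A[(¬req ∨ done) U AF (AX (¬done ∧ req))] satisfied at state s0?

No

Sat(¬req) = {s0, s2}
Sat(¬req ∨ done) = {s0, s2, s4}
Sat(¬done) = {s0, s1, s3}
Sat(¬done ∧ req) = {s1, s3}
Sat(AX (¬done ∧ req)) = {s : every successor in {s1, s3}} = {s1}
AF (AX (¬done ∧ req)): least fixpoint, start Z0 = {s1}, add states with every successor in Z. Already a fixed point.
Sat(AF (AX (¬done ∧ req))) = {s1}
A[(¬req ∨ done) U AF (AX (¬done ∧ req))]: least fixpoint, start Z0 = Sat(AF (AX (¬done ∧ req))) = {s1}, add states in Sat(¬req ∨ done) with every successor in Z. Already a fixed point.
Sat(A[(¬req ∨ done) U AF (AX (¬done ∧ req))]) = {s1}
s0 ∉ Sat(A[(¬req ∨ done) U AF (AX (¬done ∧ req))]) = {s1}, so the formula does not hold at s0.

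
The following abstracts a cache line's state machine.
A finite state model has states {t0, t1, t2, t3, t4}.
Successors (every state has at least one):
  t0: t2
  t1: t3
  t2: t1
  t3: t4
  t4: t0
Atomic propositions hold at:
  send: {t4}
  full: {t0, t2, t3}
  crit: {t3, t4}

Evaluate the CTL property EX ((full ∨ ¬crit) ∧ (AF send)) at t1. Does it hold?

Sat(¬crit) = {t0, t1, t2}
Sat(full ∨ ¬crit) = {t0, t1, t2, t3}
AF send: least fixpoint, start Z0 = {t4}, add states with every successor in Z. Z1 = {t3, t4}; Z2 = {t1, t3, t4}; Z3 = {t1, t2, t3, t4}; Z4 = {t0, t1, t2, t3, t4}; fixed.
Sat(AF send) = {t0, t1, t2, t3, t4}
Sat((full ∨ ¬crit) ∧ (AF send)) = {t0, t1, t2, t3}
Sat(EX ((full ∨ ¬crit) ∧ (AF send))) = {s : some successor in {t0, t1, t2, t3}} = {t0, t1, t2, t4}
t1 ∈ Sat(EX ((full ∨ ¬crit) ∧ (AF send))) = {t0, t1, t2, t4}, so the formula holds at t1.

Yes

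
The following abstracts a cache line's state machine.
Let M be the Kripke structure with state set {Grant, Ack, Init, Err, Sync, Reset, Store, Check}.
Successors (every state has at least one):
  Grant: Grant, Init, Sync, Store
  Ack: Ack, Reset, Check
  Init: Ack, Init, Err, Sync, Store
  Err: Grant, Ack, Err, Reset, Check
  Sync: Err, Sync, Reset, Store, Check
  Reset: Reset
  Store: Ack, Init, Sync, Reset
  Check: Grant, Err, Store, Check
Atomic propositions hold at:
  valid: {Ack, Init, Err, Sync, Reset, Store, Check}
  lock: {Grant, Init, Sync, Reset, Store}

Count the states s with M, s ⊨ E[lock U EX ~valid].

Sat(~valid) = {Grant}
Sat(EX ~valid) = {s : some successor in {Grant}} = {Grant, Err, Check}
E[lock U EX ~valid]: least fixpoint, start Z0 = Sat(EX ~valid) = {Grant, Err, Check}, add states in Sat(lock) with some successor in Z. Z1 = {Grant, Init, Err, Sync, Check}; Z2 = {Grant, Init, Err, Sync, Store, Check}; fixed.
Sat(E[lock U EX ~valid]) = {Grant, Init, Err, Sync, Store, Check}
|Sat(E[lock U EX ~valid])| = |{Grant, Init, Err, Sync, Store, Check}| = 6.

6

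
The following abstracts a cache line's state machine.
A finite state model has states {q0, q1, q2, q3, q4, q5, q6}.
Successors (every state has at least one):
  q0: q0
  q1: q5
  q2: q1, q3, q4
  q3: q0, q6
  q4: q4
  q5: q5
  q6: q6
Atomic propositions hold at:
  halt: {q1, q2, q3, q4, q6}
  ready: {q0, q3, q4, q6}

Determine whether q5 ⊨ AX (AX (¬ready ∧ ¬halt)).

Yes

Sat(¬ready) = {q1, q2, q5}
Sat(¬halt) = {q0, q5}
Sat(¬ready ∧ ¬halt) = {q5}
Sat(AX (¬ready ∧ ¬halt)) = {s : every successor in {q5}} = {q1, q5}
Sat(AX (AX (¬ready ∧ ¬halt))) = {s : every successor in {q1, q5}} = {q1, q5}
q5 ∈ Sat(AX (AX (¬ready ∧ ¬halt))) = {q1, q5}, so the formula holds at q5.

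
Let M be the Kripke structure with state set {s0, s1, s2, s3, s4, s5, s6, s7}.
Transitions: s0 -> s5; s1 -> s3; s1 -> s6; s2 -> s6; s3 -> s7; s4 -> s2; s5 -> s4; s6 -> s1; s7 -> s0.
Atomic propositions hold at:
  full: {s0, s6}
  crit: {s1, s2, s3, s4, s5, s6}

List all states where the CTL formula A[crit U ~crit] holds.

{s0, s3, s7}

Sat(~crit) = {s0, s7}
A[crit U ~crit]: least fixpoint, start Z0 = Sat(~crit) = {s0, s7}, add states in Sat(crit) with every successor in Z. Z1 = {s0, s3, s7}; fixed.
Sat(A[crit U ~crit]) = {s0, s3, s7}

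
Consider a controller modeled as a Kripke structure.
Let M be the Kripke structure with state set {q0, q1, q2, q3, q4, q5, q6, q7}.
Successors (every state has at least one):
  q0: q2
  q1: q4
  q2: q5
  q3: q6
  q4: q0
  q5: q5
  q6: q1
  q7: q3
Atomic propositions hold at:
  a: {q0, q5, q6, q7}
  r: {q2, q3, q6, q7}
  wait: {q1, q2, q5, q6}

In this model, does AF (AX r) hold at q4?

Sat(AX r) = {s : every successor in {q2, q3, q6, q7}} = {q0, q3, q7}
AF (AX r): least fixpoint, start Z0 = {q0, q3, q7}, add states with every successor in Z. Z1 = {q0, q3, q4, q7}; Z2 = {q0, q1, q3, q4, q7}; Z3 = {q0, q1, q3, q4, q6, q7}; fixed.
Sat(AF (AX r)) = {q0, q1, q3, q4, q6, q7}
q4 ∈ Sat(AF (AX r)) = {q0, q1, q3, q4, q6, q7}, so the formula holds at q4.

Yes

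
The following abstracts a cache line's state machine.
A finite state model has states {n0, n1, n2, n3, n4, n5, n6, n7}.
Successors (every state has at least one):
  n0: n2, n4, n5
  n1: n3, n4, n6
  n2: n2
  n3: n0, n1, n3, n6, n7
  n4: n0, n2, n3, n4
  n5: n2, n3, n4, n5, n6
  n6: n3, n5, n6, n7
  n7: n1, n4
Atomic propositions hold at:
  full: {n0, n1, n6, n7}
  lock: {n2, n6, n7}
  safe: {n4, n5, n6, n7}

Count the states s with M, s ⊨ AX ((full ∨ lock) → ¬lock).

1

Sat(full ∨ lock) = {n0, n1, n2, n6, n7}
Sat(¬lock) = {n0, n1, n3, n4, n5}
Sat((full ∨ lock) → ¬lock) = {n0, n1, n3, n4, n5}
Sat(AX ((full ∨ lock) → ¬lock)) = {s : every successor in {n0, n1, n3, n4, n5}} = {n7}
|Sat(AX ((full ∨ lock) → ¬lock))| = |{n7}| = 1.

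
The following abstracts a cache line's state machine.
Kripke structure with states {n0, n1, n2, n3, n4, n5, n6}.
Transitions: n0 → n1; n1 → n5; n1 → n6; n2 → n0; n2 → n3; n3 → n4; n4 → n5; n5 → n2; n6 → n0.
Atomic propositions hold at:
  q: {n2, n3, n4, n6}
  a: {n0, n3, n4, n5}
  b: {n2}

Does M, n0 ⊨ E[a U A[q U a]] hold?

Yes

A[q U a]: least fixpoint, start Z0 = Sat(a) = {n0, n3, n4, n5}, add states in Sat(q) with every successor in Z. Z1 = {n0, n2, n3, n4, n5, n6}; fixed.
Sat(A[q U a]) = {n0, n2, n3, n4, n5, n6}
E[a U A[q U a]]: least fixpoint, start Z0 = Sat(A[q U a]) = {n0, n2, n3, n4, n5, n6}, add states in Sat(a) with some successor in Z. Already a fixed point.
Sat(E[a U A[q U a]]) = {n0, n2, n3, n4, n5, n6}
n0 ∈ Sat(E[a U A[q U a]]) = {n0, n2, n3, n4, n5, n6}, so the formula holds at n0.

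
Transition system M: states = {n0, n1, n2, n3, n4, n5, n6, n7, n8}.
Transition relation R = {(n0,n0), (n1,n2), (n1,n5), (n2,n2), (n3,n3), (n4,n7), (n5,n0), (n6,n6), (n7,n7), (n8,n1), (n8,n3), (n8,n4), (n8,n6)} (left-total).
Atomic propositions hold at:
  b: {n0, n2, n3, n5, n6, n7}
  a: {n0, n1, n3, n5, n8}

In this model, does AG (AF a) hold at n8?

No

AF a: least fixpoint, start Z0 = {n0, n1, n3, n5, n8}, add states with every successor in Z. Already a fixed point.
Sat(AF a) = {n0, n1, n3, n5, n8}
AG (AF a): greatest fixpoint, start Z0 = {n0, n1, n3, n5, n8}, keep only states in Sat with every successor in Z. Z1 = {n0, n3, n5}; fixed.
Sat(AG (AF a)) = {n0, n3, n5}
n8 ∉ Sat(AG (AF a)) = {n0, n3, n5}, so the formula does not hold at n8.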